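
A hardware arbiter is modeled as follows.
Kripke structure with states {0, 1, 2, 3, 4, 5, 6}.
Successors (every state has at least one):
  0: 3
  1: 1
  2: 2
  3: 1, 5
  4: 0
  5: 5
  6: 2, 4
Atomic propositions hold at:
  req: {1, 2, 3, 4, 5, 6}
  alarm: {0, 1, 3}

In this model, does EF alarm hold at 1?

Yes

EF alarm: least fixpoint, start Z0 = {0, 1, 3}, add states with some successor in Z. Z1 = {0, 1, 3, 4}; Z2 = {0, 1, 3, 4, 6}; fixed.
Sat(EF alarm) = {0, 1, 3, 4, 6}
1 ∈ Sat(EF alarm) = {0, 1, 3, 4, 6}, so the formula holds at 1.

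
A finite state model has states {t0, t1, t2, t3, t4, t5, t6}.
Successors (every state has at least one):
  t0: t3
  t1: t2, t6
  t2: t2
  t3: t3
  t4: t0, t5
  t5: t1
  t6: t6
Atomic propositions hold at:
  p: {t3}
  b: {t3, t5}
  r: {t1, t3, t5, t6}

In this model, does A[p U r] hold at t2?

No

A[p U r]: least fixpoint, start Z0 = Sat(r) = {t1, t3, t5, t6}, add states in Sat(p) with every successor in Z. Already a fixed point.
Sat(A[p U r]) = {t1, t3, t5, t6}
t2 ∉ Sat(A[p U r]) = {t1, t3, t5, t6}, so the formula does not hold at t2.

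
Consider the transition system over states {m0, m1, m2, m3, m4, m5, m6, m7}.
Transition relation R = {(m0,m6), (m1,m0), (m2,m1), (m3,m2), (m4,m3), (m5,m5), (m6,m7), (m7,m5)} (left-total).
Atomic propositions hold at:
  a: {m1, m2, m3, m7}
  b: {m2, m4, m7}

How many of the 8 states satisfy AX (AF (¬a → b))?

6

Sat(¬a) = {m0, m4, m5, m6}
Sat(¬a → b) = {m1, m2, m3, m4, m7}
AF (¬a → b): least fixpoint, start Z0 = {m1, m2, m3, m4, m7}, add states with every successor in Z. Z1 = {m1, m2, m3, m4, m6, m7}; Z2 = {m0, m1, m2, m3, m4, m6, m7}; fixed.
Sat(AF (¬a → b)) = {m0, m1, m2, m3, m4, m6, m7}
Sat(AX (AF (¬a → b))) = {s : every successor in {m0, m1, m2, m3, m4, m6, m7}} = {m0, m1, m2, m3, m4, m6}
|Sat(AX (AF (¬a → b)))| = |{m0, m1, m2, m3, m4, m6}| = 6.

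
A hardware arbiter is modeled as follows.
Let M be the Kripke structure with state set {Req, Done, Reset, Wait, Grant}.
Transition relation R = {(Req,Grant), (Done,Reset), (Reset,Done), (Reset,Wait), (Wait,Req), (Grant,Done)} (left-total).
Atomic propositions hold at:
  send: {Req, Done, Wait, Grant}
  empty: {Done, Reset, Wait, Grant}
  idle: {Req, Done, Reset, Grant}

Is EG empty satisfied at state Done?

Yes

EG empty: greatest fixpoint, start Z0 = {Done, Reset, Wait, Grant}, keep only states in Sat with some successor in Z. Z1 = {Done, Reset, Grant}; fixed.
Sat(EG empty) = {Done, Reset, Grant}
Done ∈ Sat(EG empty) = {Done, Reset, Grant}, so the formula holds at Done.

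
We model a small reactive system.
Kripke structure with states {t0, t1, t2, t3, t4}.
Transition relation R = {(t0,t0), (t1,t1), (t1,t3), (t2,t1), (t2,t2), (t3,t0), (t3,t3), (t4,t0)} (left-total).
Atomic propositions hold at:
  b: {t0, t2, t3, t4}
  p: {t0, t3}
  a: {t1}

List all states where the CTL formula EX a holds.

Sat(EX a) = {s : some successor in {t1}} = {t1, t2}

{t1, t2}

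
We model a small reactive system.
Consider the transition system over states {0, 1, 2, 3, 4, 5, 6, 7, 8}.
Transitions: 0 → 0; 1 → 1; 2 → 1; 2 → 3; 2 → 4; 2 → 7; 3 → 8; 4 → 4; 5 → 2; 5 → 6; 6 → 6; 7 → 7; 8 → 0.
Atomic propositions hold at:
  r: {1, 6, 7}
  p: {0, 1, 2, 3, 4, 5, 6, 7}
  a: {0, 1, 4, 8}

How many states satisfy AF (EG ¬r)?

6

Sat(¬r) = {0, 2, 3, 4, 5, 8}
EG ¬r: greatest fixpoint, start Z0 = {0, 2, 3, 4, 5, 8}, keep only states in Sat with some successor in Z. Already a fixed point.
Sat(EG ¬r) = {0, 2, 3, 4, 5, 8}
AF (EG ¬r): least fixpoint, start Z0 = {0, 2, 3, 4, 5, 8}, add states with every successor in Z. Already a fixed point.
Sat(AF (EG ¬r)) = {0, 2, 3, 4, 5, 8}
|Sat(AF (EG ¬r))| = |{0, 2, 3, 4, 5, 8}| = 6.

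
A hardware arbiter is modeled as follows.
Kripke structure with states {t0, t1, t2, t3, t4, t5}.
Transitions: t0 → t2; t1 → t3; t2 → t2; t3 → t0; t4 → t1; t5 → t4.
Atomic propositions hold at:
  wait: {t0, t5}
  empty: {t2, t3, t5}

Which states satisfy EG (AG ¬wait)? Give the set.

{t2}

Sat(¬wait) = {t1, t2, t3, t4}
AG ¬wait: greatest fixpoint, start Z0 = {t1, t2, t3, t4}, keep only states in Sat with every successor in Z. Z1 = {t1, t2, t4}; Z2 = {t2, t4}; Z3 = {t2}; fixed.
Sat(AG ¬wait) = {t2}
EG (AG ¬wait): greatest fixpoint, start Z0 = {t2}, keep only states in Sat with some successor in Z. Already a fixed point.
Sat(EG (AG ¬wait)) = {t2}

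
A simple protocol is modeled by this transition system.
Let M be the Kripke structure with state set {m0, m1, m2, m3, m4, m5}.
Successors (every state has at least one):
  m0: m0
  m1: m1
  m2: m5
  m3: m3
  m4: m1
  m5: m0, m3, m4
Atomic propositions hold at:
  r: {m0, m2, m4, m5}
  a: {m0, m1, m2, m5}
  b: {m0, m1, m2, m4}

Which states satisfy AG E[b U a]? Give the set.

{m0, m1, m4}

E[b U a]: least fixpoint, start Z0 = Sat(a) = {m0, m1, m2, m5}, add states in Sat(b) with some successor in Z. Z1 = {m0, m1, m2, m4, m5}; fixed.
Sat(E[b U a]) = {m0, m1, m2, m4, m5}
AG E[b U a]: greatest fixpoint, start Z0 = {m0, m1, m2, m4, m5}, keep only states in Sat with every successor in Z. Z1 = {m0, m1, m2, m4}; Z2 = {m0, m1, m4}; fixed.
Sat(AG E[b U a]) = {m0, m1, m4}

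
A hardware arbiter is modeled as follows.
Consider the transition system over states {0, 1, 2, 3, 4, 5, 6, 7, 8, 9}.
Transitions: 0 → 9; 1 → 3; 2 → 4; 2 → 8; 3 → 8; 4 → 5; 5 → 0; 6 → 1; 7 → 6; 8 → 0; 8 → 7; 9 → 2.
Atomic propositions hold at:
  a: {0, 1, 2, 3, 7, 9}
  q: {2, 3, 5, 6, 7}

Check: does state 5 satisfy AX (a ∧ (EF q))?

Yes

EF q: least fixpoint, start Z0 = {2, 3, 5, 6, 7}, add states with some successor in Z. Z1 = {1, 2, 3, 4, 5, 6, 7, 8, 9}; Z2 = {0, 1, 2, 3, 4, 5, 6, 7, 8, 9}; fixed.
Sat(EF q) = {0, 1, 2, 3, 4, 5, 6, 7, 8, 9}
Sat(a ∧ (EF q)) = {0, 1, 2, 3, 7, 9}
Sat(AX (a ∧ (EF q))) = {s : every successor in {0, 1, 2, 3, 7, 9}} = {0, 1, 5, 6, 8, 9}
5 ∈ Sat(AX (a ∧ (EF q))) = {0, 1, 5, 6, 8, 9}, so the formula holds at 5.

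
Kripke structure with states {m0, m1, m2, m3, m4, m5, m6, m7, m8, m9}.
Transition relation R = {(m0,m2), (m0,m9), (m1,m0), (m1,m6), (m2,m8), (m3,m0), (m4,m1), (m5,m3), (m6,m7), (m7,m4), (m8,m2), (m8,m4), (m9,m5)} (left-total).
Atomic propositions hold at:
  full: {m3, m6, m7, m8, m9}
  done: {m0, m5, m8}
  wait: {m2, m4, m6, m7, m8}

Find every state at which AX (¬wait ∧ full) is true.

{m5}

Sat(¬wait) = {m0, m1, m3, m5, m9}
Sat(¬wait ∧ full) = {m3, m9}
Sat(AX (¬wait ∧ full)) = {s : every successor in {m3, m9}} = {m5}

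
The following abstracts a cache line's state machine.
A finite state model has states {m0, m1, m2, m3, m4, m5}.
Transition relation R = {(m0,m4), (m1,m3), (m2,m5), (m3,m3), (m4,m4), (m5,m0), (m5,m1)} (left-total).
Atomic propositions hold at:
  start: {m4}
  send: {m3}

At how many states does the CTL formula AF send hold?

2

AF send: least fixpoint, start Z0 = {m3}, add states with every successor in Z. Z1 = {m1, m3}; fixed.
Sat(AF send) = {m1, m3}
|Sat(AF send)| = |{m1, m3}| = 2.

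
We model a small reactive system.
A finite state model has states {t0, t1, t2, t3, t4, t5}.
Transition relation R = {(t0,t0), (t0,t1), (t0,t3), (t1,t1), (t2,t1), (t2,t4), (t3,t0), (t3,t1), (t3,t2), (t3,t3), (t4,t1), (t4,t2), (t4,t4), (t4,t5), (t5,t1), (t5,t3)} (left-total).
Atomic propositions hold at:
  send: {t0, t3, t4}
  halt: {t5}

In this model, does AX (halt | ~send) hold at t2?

No

Sat(~send) = {t1, t2, t5}
Sat(halt | ~send) = {t1, t2, t5}
Sat(AX (halt | ~send)) = {s : every successor in {t1, t2, t5}} = {t1}
t2 ∉ Sat(AX (halt | ~send)) = {t1}, so the formula does not hold at t2.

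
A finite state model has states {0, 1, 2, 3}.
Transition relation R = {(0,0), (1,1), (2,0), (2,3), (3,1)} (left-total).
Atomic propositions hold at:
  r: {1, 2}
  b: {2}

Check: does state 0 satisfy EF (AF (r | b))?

Sat(r | b) = {1, 2}
AF (r | b): least fixpoint, start Z0 = {1, 2}, add states with every successor in Z. Z1 = {1, 2, 3}; fixed.
Sat(AF (r | b)) = {1, 2, 3}
EF (AF (r | b)): least fixpoint, start Z0 = {1, 2, 3}, add states with some successor in Z. Already a fixed point.
Sat(EF (AF (r | b))) = {1, 2, 3}
0 ∉ Sat(EF (AF (r | b))) = {1, 2, 3}, so the formula does not hold at 0.

No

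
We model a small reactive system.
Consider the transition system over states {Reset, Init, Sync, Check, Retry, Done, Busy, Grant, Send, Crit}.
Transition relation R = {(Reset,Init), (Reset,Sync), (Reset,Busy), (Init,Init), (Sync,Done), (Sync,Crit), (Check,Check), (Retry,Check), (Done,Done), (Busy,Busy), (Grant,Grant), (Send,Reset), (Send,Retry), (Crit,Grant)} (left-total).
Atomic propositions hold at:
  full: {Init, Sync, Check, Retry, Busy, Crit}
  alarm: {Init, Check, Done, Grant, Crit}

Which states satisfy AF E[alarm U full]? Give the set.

E[alarm U full]: least fixpoint, start Z0 = Sat(full) = {Init, Sync, Check, Retry, Busy, Crit}, add states in Sat(alarm) with some successor in Z. Already a fixed point.
Sat(E[alarm U full]) = {Init, Sync, Check, Retry, Busy, Crit}
AF E[alarm U full]: least fixpoint, start Z0 = {Init, Sync, Check, Retry, Busy, Crit}, add states with every successor in Z. Z1 = {Reset, Init, Sync, Check, Retry, Busy, Crit}; Z2 = {Reset, Init, Sync, Check, Retry, Busy, Send, Crit}; fixed.
Sat(AF E[alarm U full]) = {Reset, Init, Sync, Check, Retry, Busy, Send, Crit}

{Reset, Init, Sync, Check, Retry, Busy, Send, Crit}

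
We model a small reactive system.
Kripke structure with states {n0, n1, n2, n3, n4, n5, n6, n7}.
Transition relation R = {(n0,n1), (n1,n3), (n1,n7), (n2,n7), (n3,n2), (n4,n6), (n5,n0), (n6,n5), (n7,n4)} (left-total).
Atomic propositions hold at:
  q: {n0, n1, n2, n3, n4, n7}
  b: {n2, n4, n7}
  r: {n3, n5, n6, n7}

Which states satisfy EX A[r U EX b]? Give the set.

{n0, n1, n2, n3}

Sat(EX b) = {s : some successor in {n2, n4, n7}} = {n1, n2, n3, n7}
A[r U EX b]: least fixpoint, start Z0 = Sat(EX b) = {n1, n2, n3, n7}, add states in Sat(r) with every successor in Z. Already a fixed point.
Sat(A[r U EX b]) = {n1, n2, n3, n7}
Sat(EX A[r U EX b]) = {s : some successor in {n1, n2, n3, n7}} = {n0, n1, n2, n3}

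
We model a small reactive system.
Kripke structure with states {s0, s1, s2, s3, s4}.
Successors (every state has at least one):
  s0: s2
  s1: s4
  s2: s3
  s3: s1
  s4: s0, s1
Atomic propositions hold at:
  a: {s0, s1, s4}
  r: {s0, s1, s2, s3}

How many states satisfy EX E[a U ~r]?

3

Sat(~r) = {s4}
E[a U ~r]: least fixpoint, start Z0 = Sat(~r) = {s4}, add states in Sat(a) with some successor in Z. Z1 = {s1, s4}; fixed.
Sat(E[a U ~r]) = {s1, s4}
Sat(EX E[a U ~r]) = {s : some successor in {s1, s4}} = {s1, s3, s4}
|Sat(EX E[a U ~r])| = |{s1, s3, s4}| = 3.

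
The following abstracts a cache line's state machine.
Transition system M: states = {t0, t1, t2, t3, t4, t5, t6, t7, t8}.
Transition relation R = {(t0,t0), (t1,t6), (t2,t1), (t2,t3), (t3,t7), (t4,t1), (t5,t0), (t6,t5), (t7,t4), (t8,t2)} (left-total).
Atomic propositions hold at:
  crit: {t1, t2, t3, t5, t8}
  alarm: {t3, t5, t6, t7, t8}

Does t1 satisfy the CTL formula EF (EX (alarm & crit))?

Yes

Sat(alarm & crit) = {t3, t5, t8}
Sat(EX (alarm & crit)) = {s : some successor in {t3, t5, t8}} = {t2, t6}
EF (EX (alarm & crit)): least fixpoint, start Z0 = {t2, t6}, add states with some successor in Z. Z1 = {t1, t2, t6, t8}; Z2 = {t1, t2, t4, t6, t8}; Z3 = {t1, t2, t4, t6, t7, t8}; Z4 = {t1, t2, t3, t4, t6, t7, t8}; fixed.
Sat(EF (EX (alarm & crit))) = {t1, t2, t3, t4, t6, t7, t8}
t1 ∈ Sat(EF (EX (alarm & crit))) = {t1, t2, t3, t4, t6, t7, t8}, so the formula holds at t1.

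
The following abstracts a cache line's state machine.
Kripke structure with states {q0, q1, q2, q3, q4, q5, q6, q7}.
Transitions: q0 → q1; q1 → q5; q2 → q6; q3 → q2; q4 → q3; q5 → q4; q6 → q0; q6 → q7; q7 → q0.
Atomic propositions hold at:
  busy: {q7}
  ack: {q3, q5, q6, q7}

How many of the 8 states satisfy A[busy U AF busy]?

1

AF busy: least fixpoint, start Z0 = {q7}, add states with every successor in Z. Already a fixed point.
Sat(AF busy) = {q7}
A[busy U AF busy]: least fixpoint, start Z0 = Sat(AF busy) = {q7}, add states in Sat(busy) with every successor in Z. Already a fixed point.
Sat(A[busy U AF busy]) = {q7}
|Sat(A[busy U AF busy])| = |{q7}| = 1.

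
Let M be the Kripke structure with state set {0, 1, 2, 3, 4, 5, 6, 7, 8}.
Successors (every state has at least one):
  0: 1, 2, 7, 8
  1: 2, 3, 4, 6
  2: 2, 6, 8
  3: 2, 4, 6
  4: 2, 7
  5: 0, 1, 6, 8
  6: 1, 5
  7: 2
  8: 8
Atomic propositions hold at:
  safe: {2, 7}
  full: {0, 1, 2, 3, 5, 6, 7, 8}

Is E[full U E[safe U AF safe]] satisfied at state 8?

AF safe: least fixpoint, start Z0 = {2, 7}, add states with every successor in Z. Z1 = {2, 4, 7}; fixed.
Sat(AF safe) = {2, 4, 7}
E[safe U AF safe]: least fixpoint, start Z0 = Sat(AF safe) = {2, 4, 7}, add states in Sat(safe) with some successor in Z. Already a fixed point.
Sat(E[safe U AF safe]) = {2, 4, 7}
E[full U E[safe U AF safe]]: least fixpoint, start Z0 = Sat(E[safe U AF safe]) = {2, 4, 7}, add states in Sat(full) with some successor in Z. Z1 = {0, 1, 2, 3, 4, 7}; Z2 = {0, 1, 2, 3, 4, 5, 6, 7}; fixed.
Sat(E[full U E[safe U AF safe]]) = {0, 1, 2, 3, 4, 5, 6, 7}
8 ∉ Sat(E[full U E[safe U AF safe]]) = {0, 1, 2, 3, 4, 5, 6, 7}, so the formula does not hold at 8.

No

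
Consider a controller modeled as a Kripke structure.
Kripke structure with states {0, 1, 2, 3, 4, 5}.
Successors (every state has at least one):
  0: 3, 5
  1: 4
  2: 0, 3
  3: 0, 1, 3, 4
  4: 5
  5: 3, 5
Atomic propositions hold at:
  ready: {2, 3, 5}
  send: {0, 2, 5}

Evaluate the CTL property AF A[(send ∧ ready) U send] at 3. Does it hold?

No

Sat(send ∧ ready) = {2, 5}
A[(send ∧ ready) U send]: least fixpoint, start Z0 = Sat(send) = {0, 2, 5}, add states in Sat(send ∧ ready) with every successor in Z. Already a fixed point.
Sat(A[(send ∧ ready) U send]) = {0, 2, 5}
AF A[(send ∧ ready) U send]: least fixpoint, start Z0 = {0, 2, 5}, add states with every successor in Z. Z1 = {0, 2, 4, 5}; Z2 = {0, 1, 2, 4, 5}; fixed.
Sat(AF A[(send ∧ ready) U send]) = {0, 1, 2, 4, 5}
3 ∉ Sat(AF A[(send ∧ ready) U send]) = {0, 1, 2, 4, 5}, so the formula does not hold at 3.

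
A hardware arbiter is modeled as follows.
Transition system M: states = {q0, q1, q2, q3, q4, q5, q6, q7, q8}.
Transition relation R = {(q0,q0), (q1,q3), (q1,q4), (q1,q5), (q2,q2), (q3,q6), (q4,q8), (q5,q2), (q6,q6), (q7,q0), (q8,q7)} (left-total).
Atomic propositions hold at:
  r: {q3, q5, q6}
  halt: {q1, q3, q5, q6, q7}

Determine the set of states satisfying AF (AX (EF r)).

EF r: least fixpoint, start Z0 = {q3, q5, q6}, add states with some successor in Z. Z1 = {q1, q3, q5, q6}; fixed.
Sat(EF r) = {q1, q3, q5, q6}
Sat(AX (EF r)) = {s : every successor in {q1, q3, q5, q6}} = {q3, q6}
AF (AX (EF r)): least fixpoint, start Z0 = {q3, q6}, add states with every successor in Z. Already a fixed point.
Sat(AF (AX (EF r))) = {q3, q6}

{q3, q6}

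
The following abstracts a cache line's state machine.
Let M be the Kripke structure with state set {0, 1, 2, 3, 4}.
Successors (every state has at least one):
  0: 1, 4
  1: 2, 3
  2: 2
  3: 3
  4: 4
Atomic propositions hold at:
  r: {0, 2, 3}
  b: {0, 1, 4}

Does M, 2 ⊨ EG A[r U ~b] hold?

Sat(~b) = {2, 3}
A[r U ~b]: least fixpoint, start Z0 = Sat(~b) = {2, 3}, add states in Sat(r) with every successor in Z. Already a fixed point.
Sat(A[r U ~b]) = {2, 3}
EG A[r U ~b]: greatest fixpoint, start Z0 = {2, 3}, keep only states in Sat with some successor in Z. Already a fixed point.
Sat(EG A[r U ~b]) = {2, 3}
2 ∈ Sat(EG A[r U ~b]) = {2, 3}, so the formula holds at 2.

Yes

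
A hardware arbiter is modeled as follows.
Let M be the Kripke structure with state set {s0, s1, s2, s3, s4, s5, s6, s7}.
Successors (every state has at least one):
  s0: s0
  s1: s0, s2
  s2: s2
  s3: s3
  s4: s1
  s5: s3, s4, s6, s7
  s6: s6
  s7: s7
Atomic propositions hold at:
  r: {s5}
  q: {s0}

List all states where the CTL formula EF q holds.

{s0, s1, s4, s5}

EF q: least fixpoint, start Z0 = {s0}, add states with some successor in Z. Z1 = {s0, s1}; Z2 = {s0, s1, s4}; Z3 = {s0, s1, s4, s5}; fixed.
Sat(EF q) = {s0, s1, s4, s5}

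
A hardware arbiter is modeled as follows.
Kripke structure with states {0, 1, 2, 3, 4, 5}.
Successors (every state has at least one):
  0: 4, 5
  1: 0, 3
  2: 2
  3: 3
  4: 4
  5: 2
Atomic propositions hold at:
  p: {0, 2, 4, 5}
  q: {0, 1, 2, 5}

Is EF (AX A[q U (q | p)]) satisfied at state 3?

No

Sat(q | p) = {0, 1, 2, 4, 5}
A[q U (q | p)]: least fixpoint, start Z0 = Sat((q | p)) = {0, 1, 2, 4, 5}, add states in Sat(q) with every successor in Z. Already a fixed point.
Sat(A[q U (q | p)]) = {0, 1, 2, 4, 5}
Sat(AX A[q U (q | p)]) = {s : every successor in {0, 1, 2, 4, 5}} = {0, 2, 4, 5}
EF (AX A[q U (q | p)]): least fixpoint, start Z0 = {0, 2, 4, 5}, add states with some successor in Z. Z1 = {0, 1, 2, 4, 5}; fixed.
Sat(EF (AX A[q U (q | p)])) = {0, 1, 2, 4, 5}
3 ∉ Sat(EF (AX A[q U (q | p)])) = {0, 1, 2, 4, 5}, so the formula does not hold at 3.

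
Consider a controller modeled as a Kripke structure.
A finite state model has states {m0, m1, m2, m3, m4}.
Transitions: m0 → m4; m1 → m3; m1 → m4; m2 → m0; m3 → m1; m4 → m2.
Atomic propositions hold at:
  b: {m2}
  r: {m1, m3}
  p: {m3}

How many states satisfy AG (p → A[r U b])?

A[r U b]: least fixpoint, start Z0 = Sat(b) = {m2}, add states in Sat(r) with every successor in Z. Already a fixed point.
Sat(A[r U b]) = {m2}
Sat(p → A[r U b]) = {m0, m1, m2, m4}
AG (p → A[r U b]): greatest fixpoint, start Z0 = {m0, m1, m2, m4}, keep only states in Sat with every successor in Z. Z1 = {m0, m2, m4}; fixed.
Sat(AG (p → A[r U b])) = {m0, m2, m4}
|Sat(AG (p → A[r U b]))| = |{m0, m2, m4}| = 3.

3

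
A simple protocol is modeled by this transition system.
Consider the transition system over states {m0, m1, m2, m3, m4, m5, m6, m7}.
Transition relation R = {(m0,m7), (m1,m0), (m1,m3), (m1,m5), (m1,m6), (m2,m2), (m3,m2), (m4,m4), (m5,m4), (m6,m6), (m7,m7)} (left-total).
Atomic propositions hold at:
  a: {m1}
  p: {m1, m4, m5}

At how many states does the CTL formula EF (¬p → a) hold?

3

Sat(¬p) = {m0, m2, m3, m6, m7}
Sat(¬p → a) = {m1, m4, m5}
EF (¬p → a): least fixpoint, start Z0 = {m1, m4, m5}, add states with some successor in Z. Already a fixed point.
Sat(EF (¬p → a)) = {m1, m4, m5}
|Sat(EF (¬p → a))| = |{m1, m4, m5}| = 3.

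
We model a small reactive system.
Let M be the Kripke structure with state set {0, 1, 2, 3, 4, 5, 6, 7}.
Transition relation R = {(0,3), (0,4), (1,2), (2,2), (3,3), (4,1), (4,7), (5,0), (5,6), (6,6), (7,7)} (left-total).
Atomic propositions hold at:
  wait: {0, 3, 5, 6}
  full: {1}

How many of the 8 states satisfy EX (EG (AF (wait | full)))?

4

Sat(wait | full) = {0, 1, 3, 5, 6}
AF (wait | full): least fixpoint, start Z0 = {0, 1, 3, 5, 6}, add states with every successor in Z. Already a fixed point.
Sat(AF (wait | full)) = {0, 1, 3, 5, 6}
EG (AF (wait | full)): greatest fixpoint, start Z0 = {0, 1, 3, 5, 6}, keep only states in Sat with some successor in Z. Z1 = {0, 3, 5, 6}; fixed.
Sat(EG (AF (wait | full))) = {0, 3, 5, 6}
Sat(EX (EG (AF (wait | full)))) = {s : some successor in {0, 3, 5, 6}} = {0, 3, 5, 6}
|Sat(EX (EG (AF (wait | full))))| = |{0, 3, 5, 6}| = 4.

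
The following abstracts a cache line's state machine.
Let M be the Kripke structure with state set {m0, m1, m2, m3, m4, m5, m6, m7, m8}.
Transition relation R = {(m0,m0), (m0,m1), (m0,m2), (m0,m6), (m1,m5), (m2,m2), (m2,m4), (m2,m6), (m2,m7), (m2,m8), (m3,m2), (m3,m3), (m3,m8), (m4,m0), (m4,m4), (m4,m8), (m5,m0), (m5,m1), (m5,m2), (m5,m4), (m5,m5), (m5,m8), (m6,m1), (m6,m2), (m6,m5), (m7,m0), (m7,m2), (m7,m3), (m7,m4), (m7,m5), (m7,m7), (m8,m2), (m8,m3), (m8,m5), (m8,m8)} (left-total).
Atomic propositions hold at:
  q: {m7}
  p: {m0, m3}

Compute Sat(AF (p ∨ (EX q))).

{m0, m2, m3, m7}

Sat(EX q) = {s : some successor in {m7}} = {m2, m7}
Sat(p ∨ (EX q)) = {m0, m2, m3, m7}
AF (p ∨ (EX q)): least fixpoint, start Z0 = {m0, m2, m3, m7}, add states with every successor in Z. Already a fixed point.
Sat(AF (p ∨ (EX q))) = {m0, m2, m3, m7}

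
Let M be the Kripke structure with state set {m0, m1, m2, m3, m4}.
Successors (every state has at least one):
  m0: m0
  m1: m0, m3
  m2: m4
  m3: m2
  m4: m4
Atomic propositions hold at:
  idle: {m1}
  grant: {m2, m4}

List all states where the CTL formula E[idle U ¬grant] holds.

{m0, m1, m3}

Sat(¬grant) = {m0, m1, m3}
E[idle U ¬grant]: least fixpoint, start Z0 = Sat(¬grant) = {m0, m1, m3}, add states in Sat(idle) with some successor in Z. Already a fixed point.
Sat(E[idle U ¬grant]) = {m0, m1, m3}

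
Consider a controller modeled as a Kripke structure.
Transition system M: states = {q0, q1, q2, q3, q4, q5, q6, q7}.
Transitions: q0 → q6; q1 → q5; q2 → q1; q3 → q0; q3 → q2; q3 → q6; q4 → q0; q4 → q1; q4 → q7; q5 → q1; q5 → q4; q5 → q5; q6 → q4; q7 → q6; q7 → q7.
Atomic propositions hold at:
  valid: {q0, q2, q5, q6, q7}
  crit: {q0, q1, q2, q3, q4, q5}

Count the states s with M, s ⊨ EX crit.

6

Sat(EX crit) = {s : some successor in {q0, q1, q2, q3, q4, q5}} = {q1, q2, q3, q4, q5, q6}
|Sat(EX crit)| = |{q1, q2, q3, q4, q5, q6}| = 6.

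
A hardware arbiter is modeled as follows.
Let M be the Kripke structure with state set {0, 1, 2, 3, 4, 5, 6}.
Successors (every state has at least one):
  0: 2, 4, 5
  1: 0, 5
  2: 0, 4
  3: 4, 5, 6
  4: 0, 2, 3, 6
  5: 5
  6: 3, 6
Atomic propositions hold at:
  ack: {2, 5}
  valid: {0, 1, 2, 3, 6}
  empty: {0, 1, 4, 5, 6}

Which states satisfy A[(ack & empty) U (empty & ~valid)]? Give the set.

Sat(ack & empty) = {5}
Sat(~valid) = {4, 5}
Sat(empty & ~valid) = {4, 5}
A[(ack & empty) U (empty & ~valid)]: least fixpoint, start Z0 = Sat((empty & ~valid)) = {4, 5}, add states in Sat(ack & empty) with every successor in Z. Already a fixed point.
Sat(A[(ack & empty) U (empty & ~valid)]) = {4, 5}

{4, 5}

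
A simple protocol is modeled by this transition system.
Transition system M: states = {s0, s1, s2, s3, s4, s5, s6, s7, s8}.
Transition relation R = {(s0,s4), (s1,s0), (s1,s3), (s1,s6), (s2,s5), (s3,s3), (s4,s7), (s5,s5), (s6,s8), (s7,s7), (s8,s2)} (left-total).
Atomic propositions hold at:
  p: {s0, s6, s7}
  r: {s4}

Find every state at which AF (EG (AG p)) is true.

AG p: greatest fixpoint, start Z0 = {s0, s6, s7}, keep only states in Sat with every successor in Z. Z1 = {s7}; fixed.
Sat(AG p) = {s7}
EG (AG p): greatest fixpoint, start Z0 = {s7}, keep only states in Sat with some successor in Z. Already a fixed point.
Sat(EG (AG p)) = {s7}
AF (EG (AG p)): least fixpoint, start Z0 = {s7}, add states with every successor in Z. Z1 = {s4, s7}; Z2 = {s0, s4, s7}; fixed.
Sat(AF (EG (AG p))) = {s0, s4, s7}

{s0, s4, s7}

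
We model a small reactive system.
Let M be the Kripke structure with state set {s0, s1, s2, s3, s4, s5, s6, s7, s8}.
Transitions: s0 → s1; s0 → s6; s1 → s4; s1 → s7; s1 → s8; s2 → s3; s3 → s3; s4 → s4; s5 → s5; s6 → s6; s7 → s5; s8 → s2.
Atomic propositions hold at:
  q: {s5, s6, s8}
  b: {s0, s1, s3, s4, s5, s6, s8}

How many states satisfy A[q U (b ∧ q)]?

3

Sat(b ∧ q) = {s5, s6, s8}
A[q U (b ∧ q)]: least fixpoint, start Z0 = Sat((b ∧ q)) = {s5, s6, s8}, add states in Sat(q) with every successor in Z. Already a fixed point.
Sat(A[q U (b ∧ q)]) = {s5, s6, s8}
|Sat(A[q U (b ∧ q)])| = |{s5, s6, s8}| = 3.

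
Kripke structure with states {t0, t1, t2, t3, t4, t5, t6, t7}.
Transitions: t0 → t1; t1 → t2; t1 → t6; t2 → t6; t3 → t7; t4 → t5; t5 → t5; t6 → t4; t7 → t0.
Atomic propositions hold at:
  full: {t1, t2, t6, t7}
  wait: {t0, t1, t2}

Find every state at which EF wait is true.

EF wait: least fixpoint, start Z0 = {t0, t1, t2}, add states with some successor in Z. Z1 = {t0, t1, t2, t7}; Z2 = {t0, t1, t2, t3, t7}; fixed.
Sat(EF wait) = {t0, t1, t2, t3, t7}

{t0, t1, t2, t3, t7}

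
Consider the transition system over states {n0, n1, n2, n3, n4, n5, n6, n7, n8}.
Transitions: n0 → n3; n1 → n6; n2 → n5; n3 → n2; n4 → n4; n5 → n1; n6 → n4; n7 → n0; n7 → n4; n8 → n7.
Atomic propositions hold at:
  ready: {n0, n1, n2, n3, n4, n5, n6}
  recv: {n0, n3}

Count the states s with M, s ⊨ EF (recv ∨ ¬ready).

4

Sat(¬ready) = {n7, n8}
Sat(recv ∨ ¬ready) = {n0, n3, n7, n8}
EF (recv ∨ ¬ready): least fixpoint, start Z0 = {n0, n3, n7, n8}, add states with some successor in Z. Already a fixed point.
Sat(EF (recv ∨ ¬ready)) = {n0, n3, n7, n8}
|Sat(EF (recv ∨ ¬ready))| = |{n0, n3, n7, n8}| = 4.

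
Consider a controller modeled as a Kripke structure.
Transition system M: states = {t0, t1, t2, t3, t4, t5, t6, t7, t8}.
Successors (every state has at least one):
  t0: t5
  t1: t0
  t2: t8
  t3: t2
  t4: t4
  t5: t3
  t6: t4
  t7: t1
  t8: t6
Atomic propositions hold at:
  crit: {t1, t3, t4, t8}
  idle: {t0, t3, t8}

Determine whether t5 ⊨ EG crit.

EG crit: greatest fixpoint, start Z0 = {t1, t3, t4, t8}, keep only states in Sat with some successor in Z. Z1 = {t4}; fixed.
Sat(EG crit) = {t4}
t5 ∉ Sat(EG crit) = {t4}, so the formula does not hold at t5.

No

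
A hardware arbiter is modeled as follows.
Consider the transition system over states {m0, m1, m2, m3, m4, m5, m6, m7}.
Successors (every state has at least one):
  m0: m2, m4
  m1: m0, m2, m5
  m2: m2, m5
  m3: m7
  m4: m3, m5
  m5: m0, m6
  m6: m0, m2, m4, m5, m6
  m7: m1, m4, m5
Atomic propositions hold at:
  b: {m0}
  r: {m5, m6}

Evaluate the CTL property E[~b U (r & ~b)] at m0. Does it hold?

No

Sat(~b) = {m1, m2, m3, m4, m5, m6, m7}
Sat(r & ~b) = {m5, m6}
E[~b U (r & ~b)]: least fixpoint, start Z0 = Sat((r & ~b)) = {m5, m6}, add states in Sat(~b) with some successor in Z. Z1 = {m1, m2, m4, m5, m6, m7}; Z2 = {m1, m2, m3, m4, m5, m6, m7}; fixed.
Sat(E[~b U (r & ~b)]) = {m1, m2, m3, m4, m5, m6, m7}
m0 ∉ Sat(E[~b U (r & ~b)]) = {m1, m2, m3, m4, m5, m6, m7}, so the formula does not hold at m0.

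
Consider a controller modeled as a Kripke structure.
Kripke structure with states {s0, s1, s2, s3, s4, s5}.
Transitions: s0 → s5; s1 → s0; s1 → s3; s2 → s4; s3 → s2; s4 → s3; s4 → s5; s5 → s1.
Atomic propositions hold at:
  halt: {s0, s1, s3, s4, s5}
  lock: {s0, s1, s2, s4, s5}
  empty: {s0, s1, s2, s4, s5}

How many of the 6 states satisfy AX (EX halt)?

Sat(EX halt) = {s : some successor in {s0, s1, s3, s4, s5}} = {s0, s1, s2, s4, s5}
Sat(AX (EX halt)) = {s : every successor in {s0, s1, s2, s4, s5}} = {s0, s2, s3, s5}
|Sat(AX (EX halt))| = |{s0, s2, s3, s5}| = 4.

4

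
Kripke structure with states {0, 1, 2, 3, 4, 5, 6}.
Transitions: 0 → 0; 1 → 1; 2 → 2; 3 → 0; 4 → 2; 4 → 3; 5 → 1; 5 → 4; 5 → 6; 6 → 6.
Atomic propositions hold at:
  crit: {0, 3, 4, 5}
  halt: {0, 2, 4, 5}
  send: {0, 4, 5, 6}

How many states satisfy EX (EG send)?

EG send: greatest fixpoint, start Z0 = {0, 4, 5, 6}, keep only states in Sat with some successor in Z. Z1 = {0, 5, 6}; fixed.
Sat(EG send) = {0, 5, 6}
Sat(EX (EG send)) = {s : some successor in {0, 5, 6}} = {0, 3, 5, 6}
|Sat(EX (EG send))| = |{0, 3, 5, 6}| = 4.

4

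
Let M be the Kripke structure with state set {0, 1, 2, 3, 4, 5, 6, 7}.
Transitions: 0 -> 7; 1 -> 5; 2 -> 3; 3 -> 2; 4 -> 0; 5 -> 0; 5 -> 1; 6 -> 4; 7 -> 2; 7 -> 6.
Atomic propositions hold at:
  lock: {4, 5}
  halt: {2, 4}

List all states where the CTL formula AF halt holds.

AF halt: least fixpoint, start Z0 = {2, 4}, add states with every successor in Z. Z1 = {2, 3, 4, 6}; Z2 = {2, 3, 4, 6, 7}; Z3 = {0, 2, 3, 4, 6, 7}; fixed.
Sat(AF halt) = {0, 2, 3, 4, 6, 7}

{0, 2, 3, 4, 6, 7}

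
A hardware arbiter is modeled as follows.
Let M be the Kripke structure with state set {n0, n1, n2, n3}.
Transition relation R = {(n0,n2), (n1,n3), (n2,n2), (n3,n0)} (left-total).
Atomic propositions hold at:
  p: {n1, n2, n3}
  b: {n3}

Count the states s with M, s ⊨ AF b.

AF b: least fixpoint, start Z0 = {n3}, add states with every successor in Z. Z1 = {n1, n3}; fixed.
Sat(AF b) = {n1, n3}
|Sat(AF b)| = |{n1, n3}| = 2.

2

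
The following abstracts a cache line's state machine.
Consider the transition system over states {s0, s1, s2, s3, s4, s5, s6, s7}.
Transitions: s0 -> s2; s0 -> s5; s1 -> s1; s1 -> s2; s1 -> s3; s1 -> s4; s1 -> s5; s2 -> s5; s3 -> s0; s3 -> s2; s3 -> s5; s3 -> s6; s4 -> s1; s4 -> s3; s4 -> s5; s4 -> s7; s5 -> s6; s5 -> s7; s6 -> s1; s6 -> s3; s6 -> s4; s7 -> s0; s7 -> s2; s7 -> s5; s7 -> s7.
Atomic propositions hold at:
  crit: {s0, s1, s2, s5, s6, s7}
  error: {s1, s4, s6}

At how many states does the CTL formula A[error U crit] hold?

A[error U crit]: least fixpoint, start Z0 = Sat(crit) = {s0, s1, s2, s5, s6, s7}, add states in Sat(error) with every successor in Z. Already a fixed point.
Sat(A[error U crit]) = {s0, s1, s2, s5, s6, s7}
|Sat(A[error U crit])| = |{s0, s1, s2, s5, s6, s7}| = 6.

6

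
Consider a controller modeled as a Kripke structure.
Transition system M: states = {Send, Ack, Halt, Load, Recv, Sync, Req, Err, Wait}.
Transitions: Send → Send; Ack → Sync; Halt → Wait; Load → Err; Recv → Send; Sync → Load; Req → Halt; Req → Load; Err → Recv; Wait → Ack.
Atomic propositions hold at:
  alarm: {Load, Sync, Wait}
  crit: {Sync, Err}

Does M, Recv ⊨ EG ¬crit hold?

Sat(¬crit) = {Send, Ack, Halt, Load, Recv, Req, Wait}
EG ¬crit: greatest fixpoint, start Z0 = {Send, Ack, Halt, Load, Recv, Req, Wait}, keep only states in Sat with some successor in Z. Z1 = {Send, Halt, Recv, Req, Wait}; Z2 = {Send, Halt, Recv, Req}; Z3 = {Send, Recv, Req}; Z4 = {Send, Recv}; fixed.
Sat(EG ¬crit) = {Send, Recv}
Recv ∈ Sat(EG ¬crit) = {Send, Recv}, so the formula holds at Recv.

Yes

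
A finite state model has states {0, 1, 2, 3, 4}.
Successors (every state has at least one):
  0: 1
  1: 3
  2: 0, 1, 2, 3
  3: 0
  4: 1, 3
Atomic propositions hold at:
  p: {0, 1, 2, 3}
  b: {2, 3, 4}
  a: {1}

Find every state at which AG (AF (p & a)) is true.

Sat(p & a) = {1}
AF (p & a): least fixpoint, start Z0 = {1}, add states with every successor in Z. Z1 = {0, 1}; Z2 = {0, 1, 3}; Z3 = {0, 1, 3, 4}; fixed.
Sat(AF (p & a)) = {0, 1, 3, 4}
AG (AF (p & a)): greatest fixpoint, start Z0 = {0, 1, 3, 4}, keep only states in Sat with every successor in Z. Already a fixed point.
Sat(AG (AF (p & a))) = {0, 1, 3, 4}

{0, 1, 3, 4}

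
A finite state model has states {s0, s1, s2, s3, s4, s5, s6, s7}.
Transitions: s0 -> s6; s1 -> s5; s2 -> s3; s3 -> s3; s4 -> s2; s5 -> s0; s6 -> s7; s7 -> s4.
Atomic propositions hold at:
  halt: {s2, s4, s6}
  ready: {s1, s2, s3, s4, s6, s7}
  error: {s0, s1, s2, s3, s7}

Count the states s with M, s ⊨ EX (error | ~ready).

6

Sat(~ready) = {s0, s5}
Sat(error | ~ready) = {s0, s1, s2, s3, s5, s7}
Sat(EX (error | ~ready)) = {s : some successor in {s0, s1, s2, s3, s5, s7}} = {s1, s2, s3, s4, s5, s6}
|Sat(EX (error | ~ready))| = |{s1, s2, s3, s4, s5, s6}| = 6.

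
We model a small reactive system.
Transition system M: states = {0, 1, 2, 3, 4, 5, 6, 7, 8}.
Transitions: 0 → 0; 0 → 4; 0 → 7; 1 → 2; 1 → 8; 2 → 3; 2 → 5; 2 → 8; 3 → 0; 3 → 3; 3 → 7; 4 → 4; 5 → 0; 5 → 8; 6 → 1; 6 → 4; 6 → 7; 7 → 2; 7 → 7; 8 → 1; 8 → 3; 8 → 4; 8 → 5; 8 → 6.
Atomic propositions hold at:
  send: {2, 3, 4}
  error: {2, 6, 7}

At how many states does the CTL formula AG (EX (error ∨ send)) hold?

Sat(error ∨ send) = {2, 3, 4, 6, 7}
Sat(EX (error ∨ send)) = {s : some successor in {2, 3, 4, 6, 7}} = {0, 1, 2, 3, 4, 6, 7, 8}
AG (EX (error ∨ send)): greatest fixpoint, start Z0 = {0, 1, 2, 3, 4, 6, 7, 8}, keep only states in Sat with every successor in Z. Z1 = {0, 1, 3, 4, 6, 7}; Z2 = {0, 3, 4, 6}; Z3 = {4}; fixed.
Sat(AG (EX (error ∨ send))) = {4}
|Sat(AG (EX (error ∨ send)))| = |{4}| = 1.

1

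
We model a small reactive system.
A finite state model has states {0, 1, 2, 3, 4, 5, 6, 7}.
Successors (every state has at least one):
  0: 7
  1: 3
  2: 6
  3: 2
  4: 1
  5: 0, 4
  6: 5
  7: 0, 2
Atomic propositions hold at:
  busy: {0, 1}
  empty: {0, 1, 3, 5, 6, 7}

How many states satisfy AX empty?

Sat(AX empty) = {s : every successor in {0, 1, 3, 5, 6, 7}} = {0, 1, 2, 4, 6}
|Sat(AX empty)| = |{0, 1, 2, 4, 6}| = 5.

5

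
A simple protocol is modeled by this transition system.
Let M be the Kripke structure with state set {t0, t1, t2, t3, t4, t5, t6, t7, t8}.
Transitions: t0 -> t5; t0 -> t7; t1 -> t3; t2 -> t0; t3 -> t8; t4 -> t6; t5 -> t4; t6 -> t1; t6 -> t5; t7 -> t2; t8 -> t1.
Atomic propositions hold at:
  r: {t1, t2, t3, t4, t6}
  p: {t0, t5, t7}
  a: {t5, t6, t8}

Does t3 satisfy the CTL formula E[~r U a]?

No

Sat(~r) = {t0, t5, t7, t8}
E[~r U a]: least fixpoint, start Z0 = Sat(a) = {t5, t6, t8}, add states in Sat(~r) with some successor in Z. Z1 = {t0, t5, t6, t8}; fixed.
Sat(E[~r U a]) = {t0, t5, t6, t8}
t3 ∉ Sat(E[~r U a]) = {t0, t5, t6, t8}, so the formula does not hold at t3.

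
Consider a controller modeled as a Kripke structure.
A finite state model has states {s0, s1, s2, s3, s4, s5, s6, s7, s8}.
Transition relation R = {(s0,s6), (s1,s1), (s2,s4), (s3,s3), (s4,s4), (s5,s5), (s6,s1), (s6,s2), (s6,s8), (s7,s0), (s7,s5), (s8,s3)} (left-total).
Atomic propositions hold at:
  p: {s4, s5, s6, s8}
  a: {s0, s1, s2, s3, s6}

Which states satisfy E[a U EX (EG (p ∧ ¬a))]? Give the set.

{s0, s2, s4, s5, s6, s7}

Sat(¬a) = {s4, s5, s7, s8}
Sat(p ∧ ¬a) = {s4, s5, s8}
EG (p ∧ ¬a): greatest fixpoint, start Z0 = {s4, s5, s8}, keep only states in Sat with some successor in Z. Z1 = {s4, s5}; fixed.
Sat(EG (p ∧ ¬a)) = {s4, s5}
Sat(EX (EG (p ∧ ¬a))) = {s : some successor in {s4, s5}} = {s2, s4, s5, s7}
E[a U EX (EG (p ∧ ¬a))]: least fixpoint, start Z0 = Sat(EX (EG (p ∧ ¬a))) = {s2, s4, s5, s7}, add states in Sat(a) with some successor in Z. Z1 = {s2, s4, s5, s6, s7}; Z2 = {s0, s2, s4, s5, s6, s7}; fixed.
Sat(E[a U EX (EG (p ∧ ¬a))]) = {s0, s2, s4, s5, s6, s7}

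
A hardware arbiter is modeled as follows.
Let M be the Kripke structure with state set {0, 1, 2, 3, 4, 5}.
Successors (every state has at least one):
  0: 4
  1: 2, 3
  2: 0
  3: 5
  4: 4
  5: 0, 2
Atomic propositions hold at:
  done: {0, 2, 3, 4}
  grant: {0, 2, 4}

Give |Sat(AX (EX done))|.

Sat(EX done) = {s : some successor in {0, 2, 3, 4}} = {0, 1, 2, 4, 5}
Sat(AX (EX done)) = {s : every successor in {0, 1, 2, 4, 5}} = {0, 2, 3, 4, 5}
|Sat(AX (EX done))| = |{0, 2, 3, 4, 5}| = 5.

5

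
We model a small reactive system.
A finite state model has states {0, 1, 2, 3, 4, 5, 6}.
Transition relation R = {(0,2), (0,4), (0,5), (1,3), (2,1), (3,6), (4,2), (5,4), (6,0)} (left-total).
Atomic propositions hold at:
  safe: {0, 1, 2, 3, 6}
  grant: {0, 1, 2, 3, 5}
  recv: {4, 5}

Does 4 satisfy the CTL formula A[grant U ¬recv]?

Sat(¬recv) = {0, 1, 2, 3, 6}
A[grant U ¬recv]: least fixpoint, start Z0 = Sat(¬recv) = {0, 1, 2, 3, 6}, add states in Sat(grant) with every successor in Z. Already a fixed point.
Sat(A[grant U ¬recv]) = {0, 1, 2, 3, 6}
4 ∉ Sat(A[grant U ¬recv]) = {0, 1, 2, 3, 6}, so the formula does not hold at 4.

No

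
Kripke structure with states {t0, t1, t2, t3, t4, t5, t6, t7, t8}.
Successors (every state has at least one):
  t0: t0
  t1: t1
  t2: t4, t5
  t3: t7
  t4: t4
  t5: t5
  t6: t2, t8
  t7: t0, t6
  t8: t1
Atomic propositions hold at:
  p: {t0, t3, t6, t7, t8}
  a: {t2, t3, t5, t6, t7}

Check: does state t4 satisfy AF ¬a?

Sat(¬a) = {t0, t1, t4, t8}
AF ¬a: least fixpoint, start Z0 = {t0, t1, t4, t8}, add states with every successor in Z. Already a fixed point.
Sat(AF ¬a) = {t0, t1, t4, t8}
t4 ∈ Sat(AF ¬a) = {t0, t1, t4, t8}, so the formula holds at t4.

Yes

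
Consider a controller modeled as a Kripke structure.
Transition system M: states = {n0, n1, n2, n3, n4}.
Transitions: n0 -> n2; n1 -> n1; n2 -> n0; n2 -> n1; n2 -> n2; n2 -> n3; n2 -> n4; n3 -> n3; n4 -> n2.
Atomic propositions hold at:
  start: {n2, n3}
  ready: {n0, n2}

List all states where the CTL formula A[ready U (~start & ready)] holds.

Sat(~start) = {n0, n1, n4}
Sat(~start & ready) = {n0}
A[ready U (~start & ready)]: least fixpoint, start Z0 = Sat((~start & ready)) = {n0}, add states in Sat(ready) with every successor in Z. Already a fixed point.
Sat(A[ready U (~start & ready)]) = {n0}

{n0}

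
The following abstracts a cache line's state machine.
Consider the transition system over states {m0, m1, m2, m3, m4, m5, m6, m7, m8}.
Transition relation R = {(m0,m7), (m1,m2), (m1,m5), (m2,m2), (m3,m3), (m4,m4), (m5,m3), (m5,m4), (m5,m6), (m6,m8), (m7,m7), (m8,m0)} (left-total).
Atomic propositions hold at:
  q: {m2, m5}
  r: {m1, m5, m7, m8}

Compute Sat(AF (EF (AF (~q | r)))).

{m0, m1, m3, m4, m5, m6, m7, m8}

Sat(~q) = {m0, m1, m3, m4, m6, m7, m8}
Sat(~q | r) = {m0, m1, m3, m4, m5, m6, m7, m8}
AF (~q | r): least fixpoint, start Z0 = {m0, m1, m3, m4, m5, m6, m7, m8}, add states with every successor in Z. Already a fixed point.
Sat(AF (~q | r)) = {m0, m1, m3, m4, m5, m6, m7, m8}
EF (AF (~q | r)): least fixpoint, start Z0 = {m0, m1, m3, m4, m5, m6, m7, m8}, add states with some successor in Z. Already a fixed point.
Sat(EF (AF (~q | r))) = {m0, m1, m3, m4, m5, m6, m7, m8}
AF (EF (AF (~q | r))): least fixpoint, start Z0 = {m0, m1, m3, m4, m5, m6, m7, m8}, add states with every successor in Z. Already a fixed point.
Sat(AF (EF (AF (~q | r)))) = {m0, m1, m3, m4, m5, m6, m7, m8}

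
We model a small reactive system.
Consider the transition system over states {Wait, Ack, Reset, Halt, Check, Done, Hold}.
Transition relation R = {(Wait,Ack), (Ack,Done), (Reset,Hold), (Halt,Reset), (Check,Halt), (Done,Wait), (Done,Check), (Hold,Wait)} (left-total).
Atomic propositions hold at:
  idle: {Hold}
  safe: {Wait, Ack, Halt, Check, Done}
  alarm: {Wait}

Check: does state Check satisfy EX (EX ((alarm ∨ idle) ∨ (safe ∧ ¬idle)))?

Sat(alarm ∨ idle) = {Wait, Hold}
Sat(¬idle) = {Wait, Ack, Reset, Halt, Check, Done}
Sat(safe ∧ ¬idle) = {Wait, Ack, Halt, Check, Done}
Sat((alarm ∨ idle) ∨ (safe ∧ ¬idle)) = {Wait, Ack, Halt, Check, Done, Hold}
Sat(EX ((alarm ∨ idle) ∨ (safe ∧ ¬idle))) = {s : some successor in {Wait, Ack, Halt, Check, Done, Hold}} = {Wait, Ack, Reset, Check, Done, Hold}
Sat(EX (EX ((alarm ∨ idle) ∨ (safe ∧ ¬idle)))) = {s : some successor in {Wait, Ack, Reset, Check, Done, Hold}} = {Wait, Ack, Reset, Halt, Done, Hold}
Check ∉ Sat(EX (EX ((alarm ∨ idle) ∨ (safe ∧ ¬idle)))) = {Wait, Ack, Reset, Halt, Done, Hold}, so the formula does not hold at Check.

No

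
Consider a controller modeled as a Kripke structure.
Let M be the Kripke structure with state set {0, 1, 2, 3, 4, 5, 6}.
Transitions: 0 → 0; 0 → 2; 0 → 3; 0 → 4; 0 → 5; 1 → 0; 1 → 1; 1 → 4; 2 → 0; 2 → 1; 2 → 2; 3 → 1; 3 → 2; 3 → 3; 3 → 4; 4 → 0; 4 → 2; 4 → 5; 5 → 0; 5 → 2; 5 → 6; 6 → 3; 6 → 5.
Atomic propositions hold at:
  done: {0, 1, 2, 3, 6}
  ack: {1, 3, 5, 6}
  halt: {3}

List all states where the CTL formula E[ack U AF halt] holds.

AF halt: least fixpoint, start Z0 = {3}, add states with every successor in Z. Already a fixed point.
Sat(AF halt) = {3}
E[ack U AF halt]: least fixpoint, start Z0 = Sat(AF halt) = {3}, add states in Sat(ack) with some successor in Z. Z1 = {3, 6}; Z2 = {3, 5, 6}; fixed.
Sat(E[ack U AF halt]) = {3, 5, 6}

{3, 5, 6}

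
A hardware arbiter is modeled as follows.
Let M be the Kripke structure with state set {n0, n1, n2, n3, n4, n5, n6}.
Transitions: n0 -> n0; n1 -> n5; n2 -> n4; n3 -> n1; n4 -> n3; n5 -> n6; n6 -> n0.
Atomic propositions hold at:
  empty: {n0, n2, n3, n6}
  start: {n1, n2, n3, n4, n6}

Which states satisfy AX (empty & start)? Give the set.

{n4, n5}

Sat(empty & start) = {n2, n3, n6}
Sat(AX (empty & start)) = {s : every successor in {n2, n3, n6}} = {n4, n5}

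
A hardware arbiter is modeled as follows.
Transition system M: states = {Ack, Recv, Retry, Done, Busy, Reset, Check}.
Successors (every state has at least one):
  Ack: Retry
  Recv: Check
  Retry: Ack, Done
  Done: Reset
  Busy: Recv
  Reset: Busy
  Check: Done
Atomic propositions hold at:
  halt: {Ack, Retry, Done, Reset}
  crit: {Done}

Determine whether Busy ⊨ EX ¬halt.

Sat(¬halt) = {Recv, Busy, Check}
Sat(EX ¬halt) = {s : some successor in {Recv, Busy, Check}} = {Recv, Busy, Reset}
Busy ∈ Sat(EX ¬halt) = {Recv, Busy, Reset}, so the formula holds at Busy.

Yes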